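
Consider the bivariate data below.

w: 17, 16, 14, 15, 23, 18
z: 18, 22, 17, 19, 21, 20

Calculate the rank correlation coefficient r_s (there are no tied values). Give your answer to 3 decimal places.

0.543

Rank w: 4, 3, 1, 2, 6, 5
Rank z: 2, 6, 1, 3, 5, 4
d = rank(w) − rank(z): 2, -3, 0, -1, 1, 1; Σd² = 16
ρ = 1 − 6Σd² / [n(n²−1)] = 1 − 6×16 / (6×35) = 1 − 96/210 ≈ 0.543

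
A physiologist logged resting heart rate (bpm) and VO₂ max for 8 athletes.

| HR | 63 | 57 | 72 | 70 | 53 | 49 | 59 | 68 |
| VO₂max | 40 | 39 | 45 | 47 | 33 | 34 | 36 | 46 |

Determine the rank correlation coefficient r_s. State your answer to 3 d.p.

Rank HR: 5, 3, 8, 7, 2, 1, 4, 6
Rank VO₂max: 5, 4, 6, 8, 1, 2, 3, 7
d = rank(HR) − rank(VO₂max): 0, -1, 2, -1, 1, -1, 1, -1; Σd² = 10
ρ = 1 − 6Σd² / [n(n²−1)] = 1 − 6×10 / (8×63) = 1 − 60/504 ≈ 0.881

0.881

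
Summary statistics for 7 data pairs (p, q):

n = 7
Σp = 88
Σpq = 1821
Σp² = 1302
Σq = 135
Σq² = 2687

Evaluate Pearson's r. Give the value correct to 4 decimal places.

r = (nΣpq − ΣpΣq) / √[(nΣp² − (Σp)²)(nΣq² − (Σq)²)]
Numerator: 7×1821 − 88×135 = 867
Denominator: √[(9114 − 7744)(18809 − 18225)] = √[1370 × 584] = 894.4719
r = 867 / 894.4719 ≈ 0.9693

0.9693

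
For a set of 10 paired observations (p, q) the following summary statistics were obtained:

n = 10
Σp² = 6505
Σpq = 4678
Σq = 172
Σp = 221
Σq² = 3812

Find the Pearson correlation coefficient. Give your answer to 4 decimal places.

r = (nΣpq − ΣpΣq) / √[(nΣp² − (Σp)²)(nΣq² − (Σq)²)]
Numerator: 10×4678 − 221×172 = 8768
Denominator: √[(65050 − 48841)(38120 − 29584)] = √[16209 × 8536] = 11762.6538
r = 8768 / 11762.6538 ≈ 0.7454

0.7454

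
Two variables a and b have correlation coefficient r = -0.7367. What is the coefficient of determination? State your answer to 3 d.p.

r² = (-0.7367)² = 0.543

0.543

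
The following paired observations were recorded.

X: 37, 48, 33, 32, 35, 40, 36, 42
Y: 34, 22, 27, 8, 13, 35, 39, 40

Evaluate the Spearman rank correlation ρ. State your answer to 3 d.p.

Rank X: 5, 8, 2, 1, 3, 6, 4, 7
Rank Y: 5, 3, 4, 1, 2, 6, 7, 8
d = rank(X) − rank(Y): 0, 5, -2, 0, 1, 0, -3, -1; Σd² = 40
ρ = 1 − 6Σd² / [n(n²−1)] = 1 − 6×40 / (8×63) = 1 − 240/504 ≈ 0.524

0.524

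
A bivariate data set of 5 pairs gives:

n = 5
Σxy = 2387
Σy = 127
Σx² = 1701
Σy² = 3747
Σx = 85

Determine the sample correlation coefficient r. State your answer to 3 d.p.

0.624

r = (nΣxy − ΣxΣy) / √[(nΣx² − (Σx)²)(nΣy² − (Σy)²)]
Numerator: 5×2387 − 85×127 = 1140
Denominator: √[(8505 − 7225)(18735 − 16129)] = √[1280 × 2606] = 1826.3844
r = 1140 / 1826.3844 ≈ 0.624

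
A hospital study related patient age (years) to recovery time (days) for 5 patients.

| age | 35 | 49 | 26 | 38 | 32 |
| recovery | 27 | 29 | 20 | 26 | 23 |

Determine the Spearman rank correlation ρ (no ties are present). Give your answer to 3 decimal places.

Rank age: 3, 5, 1, 4, 2
Rank recovery: 4, 5, 1, 3, 2
d = rank(age) − rank(recovery): -1, 0, 0, 1, 0; Σd² = 2
ρ = 1 − 6Σd² / [n(n²−1)] = 1 − 6×2 / (5×24) = 1 − 12/120 ≈ 0.900

0.900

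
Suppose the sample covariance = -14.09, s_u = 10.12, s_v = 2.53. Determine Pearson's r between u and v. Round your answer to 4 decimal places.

-0.5503

r = Cov(u,v) / (s_u · s_v) = -14.09 / (10.12 × 2.53)
  = -14.09 / 25.6036 ≈ -0.5503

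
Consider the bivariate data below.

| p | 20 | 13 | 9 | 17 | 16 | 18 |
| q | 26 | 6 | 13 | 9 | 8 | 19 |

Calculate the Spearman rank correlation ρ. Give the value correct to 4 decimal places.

Rank p: 6, 2, 1, 4, 3, 5
Rank q: 6, 1, 4, 3, 2, 5
d = rank(p) − rank(q): 0, 1, -3, 1, 1, 0; Σd² = 12
ρ = 1 − 6Σd² / [n(n²−1)] = 1 − 6×12 / (6×35) = 1 − 72/210 ≈ 0.6571

0.6571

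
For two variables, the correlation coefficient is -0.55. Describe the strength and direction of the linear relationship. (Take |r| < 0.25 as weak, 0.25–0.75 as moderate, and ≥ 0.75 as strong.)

r = -0.55 < 0 so the relationship is negative.
|r| = 0.55, which falls in the moderate range.

moderate negative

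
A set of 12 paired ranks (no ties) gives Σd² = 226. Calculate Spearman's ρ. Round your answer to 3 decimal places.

0.210

ρ = 1 − 6Σd² / [n(n²−1)] = 1 − 6×226 / (12×143)
  = 1 − 1356/1716 = 1 − 0.7902 ≈ 0.210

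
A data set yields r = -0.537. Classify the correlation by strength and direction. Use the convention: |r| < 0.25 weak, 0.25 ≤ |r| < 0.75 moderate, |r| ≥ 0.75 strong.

r = -0.537 < 0 so the relationship is negative.
|r| = 0.537, which falls in the moderate range.

moderate negative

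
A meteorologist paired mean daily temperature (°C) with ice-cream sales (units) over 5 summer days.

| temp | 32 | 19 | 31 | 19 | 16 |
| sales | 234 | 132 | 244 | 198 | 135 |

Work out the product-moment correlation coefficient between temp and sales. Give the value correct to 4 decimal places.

0.8877

n = 5, Σx = 117, Σy = 943, Σx² = 2963, Σy² = 189145, Σxy = 23482
nΣxy − ΣxΣy = 117410 − 110331 = 7079
nΣx² − (Σx)² = 14815 − 13689 = 1126; nΣy² − (Σy)² = 945725 − 889249 = 56476
r = 7079 / √(1126 × 56476) = 7079 / 7974.4577 ≈ 0.8877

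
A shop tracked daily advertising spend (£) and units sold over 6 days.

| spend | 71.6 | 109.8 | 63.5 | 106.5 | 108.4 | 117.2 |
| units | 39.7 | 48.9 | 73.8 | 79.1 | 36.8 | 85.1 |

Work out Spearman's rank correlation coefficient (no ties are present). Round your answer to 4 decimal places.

Rank spend: 2, 5, 1, 3, 4, 6
Rank units: 2, 3, 4, 5, 1, 6
d = rank(spend) − rank(units): 0, 2, -3, -2, 3, 0; Σd² = 26
ρ = 1 − 6Σd² / [n(n²−1)] = 1 − 6×26 / (6×35) = 1 − 156/210 ≈ 0.2571

0.2571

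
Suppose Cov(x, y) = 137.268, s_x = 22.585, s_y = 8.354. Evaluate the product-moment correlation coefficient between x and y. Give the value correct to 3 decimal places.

0.728

r = Cov(x,y) / (s_x · s_y) = 137.268 / (22.585 × 8.354)
  = 137.268 / 188.6751 ≈ 0.728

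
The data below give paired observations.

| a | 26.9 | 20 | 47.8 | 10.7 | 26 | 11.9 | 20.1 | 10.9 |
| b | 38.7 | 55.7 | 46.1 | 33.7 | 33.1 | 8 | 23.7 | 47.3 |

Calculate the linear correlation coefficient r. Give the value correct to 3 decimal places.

0.331

n = 8, Σa = 174.3, Σb = 286.3, Σa² = 4863.37, Σb² = 11819.67, Σab = 6666.94
nΣab − ΣaΣb = 53335.52 − 49902.09 = 3433.43
nΣa² − (Σa)² = 38906.96 − 30380.49 = 8526.47; nΣb² − (Σb)² = 94557.36 − 81967.69 = 12589.67
r = 3433.43 / √(8526.47 × 12589.67) = 3433.43 / 10360.7646 ≈ 0.331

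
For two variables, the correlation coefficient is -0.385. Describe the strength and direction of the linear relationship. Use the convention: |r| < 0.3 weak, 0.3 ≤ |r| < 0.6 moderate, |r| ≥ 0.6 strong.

moderate negative

r = -0.385 < 0 so the relationship is negative.
|r| = 0.385, which falls in the moderate range.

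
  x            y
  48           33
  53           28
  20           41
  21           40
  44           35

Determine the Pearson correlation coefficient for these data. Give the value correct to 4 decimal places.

n = 5, Σx = 186, Σy = 177, Σx² = 7890, Σy² = 6379, Σxy = 6268
nΣxy − ΣxΣy = 31340 − 32922 = -1582
nΣx² − (Σx)² = 39450 − 34596 = 4854; nΣy² − (Σy)² = 31895 − 31329 = 566
r = -1582 / √(4854 × 566) = -1582 / 1657.5174 ≈ -0.9544

-0.9544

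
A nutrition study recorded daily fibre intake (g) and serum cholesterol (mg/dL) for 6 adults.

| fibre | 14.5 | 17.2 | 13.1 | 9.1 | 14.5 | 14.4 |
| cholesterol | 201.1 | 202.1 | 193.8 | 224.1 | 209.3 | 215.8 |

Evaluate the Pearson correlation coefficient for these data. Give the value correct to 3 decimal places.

n = 6, Σx = 82.8, Σy = 1246.2, Σx² = 1178.12, Σy² = 259441, Σxy = 17112.53
nΣxy − ΣxΣy = 102675.18 − 103185.36 = -510.18
nΣx² − (Σx)² = 7068.72 − 6855.84 = 212.88; nΣy² − (Σy)² = 1556646 − 1553014.44 = 3631.56
r = -510.18 / √(212.88 × 3631.56) = -510.18 / 879.2534 ≈ -0.580

-0.580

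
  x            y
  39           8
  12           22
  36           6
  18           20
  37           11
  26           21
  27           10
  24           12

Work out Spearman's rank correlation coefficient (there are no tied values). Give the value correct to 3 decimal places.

Rank x: 8, 1, 6, 2, 7, 4, 5, 3
Rank y: 2, 8, 1, 6, 4, 7, 3, 5
d = rank(x) − rank(y): 6, -7, 5, -4, 3, -3, 2, -2; Σd² = 152
ρ = 1 − 6Σd² / [n(n²−1)] = 1 − 6×152 / (8×63) = 1 − 912/504 ≈ -0.810

-0.810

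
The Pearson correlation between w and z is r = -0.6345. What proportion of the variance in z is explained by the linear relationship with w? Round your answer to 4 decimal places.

r² = (-0.6345)² = 0.4026

0.4026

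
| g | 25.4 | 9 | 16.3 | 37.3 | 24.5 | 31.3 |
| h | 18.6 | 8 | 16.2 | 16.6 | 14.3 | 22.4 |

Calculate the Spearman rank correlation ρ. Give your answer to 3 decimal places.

0.771

Rank g: 4, 1, 2, 6, 3, 5
Rank h: 5, 1, 3, 4, 2, 6
d = rank(g) − rank(h): -1, 0, -1, 2, 1, -1; Σd² = 8
ρ = 1 − 6Σd² / [n(n²−1)] = 1 − 6×8 / (6×35) = 1 − 48/210 ≈ 0.771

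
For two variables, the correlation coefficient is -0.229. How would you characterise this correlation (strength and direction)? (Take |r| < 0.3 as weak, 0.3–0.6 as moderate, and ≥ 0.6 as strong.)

r = -0.229 < 0 so the relationship is negative.
|r| = 0.229, which falls in the weak range.

weak negative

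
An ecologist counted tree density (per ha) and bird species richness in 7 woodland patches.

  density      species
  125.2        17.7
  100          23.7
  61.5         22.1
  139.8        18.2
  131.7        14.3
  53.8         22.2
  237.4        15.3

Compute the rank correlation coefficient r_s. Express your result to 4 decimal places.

-0.7143

Rank density: 4, 3, 2, 6, 5, 1, 7
Rank species: 3, 7, 5, 4, 1, 6, 2
d = rank(density) − rank(species): 1, -4, -3, 2, 4, -5, 5; Σd² = 96
ρ = 1 − 6Σd² / [n(n²−1)] = 1 − 6×96 / (7×48) = 1 − 576/336 ≈ -0.7143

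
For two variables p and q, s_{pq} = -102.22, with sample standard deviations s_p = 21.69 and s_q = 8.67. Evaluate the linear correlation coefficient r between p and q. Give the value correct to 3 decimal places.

-0.544

r = Cov(p,q) / (s_p · s_q) = -102.22 / (21.69 × 8.67)
  = -102.22 / 188.0523 ≈ -0.544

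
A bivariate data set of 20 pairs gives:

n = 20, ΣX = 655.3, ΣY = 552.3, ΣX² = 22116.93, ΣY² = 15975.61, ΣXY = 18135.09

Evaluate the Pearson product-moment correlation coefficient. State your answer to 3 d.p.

r = (nΣXY − ΣXΣY) / √[(nΣX² − (ΣX)²)(nΣY² − (ΣY)²)]
Numerator: 20×18135.09 − 655.3×552.3 = 779.61
Denominator: √[(442338.6 − 429418.09)(319512.2 − 305035.29)] = √[12920.51 × 14476.91] = 13676.5880
r = 779.61 / 13676.5880 ≈ 0.057

0.057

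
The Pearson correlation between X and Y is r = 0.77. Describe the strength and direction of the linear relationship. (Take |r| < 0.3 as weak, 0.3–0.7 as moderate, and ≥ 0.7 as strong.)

strong positive

r = 0.77 > 0 so the relationship is positive.
|r| = 0.77, which falls in the strong range.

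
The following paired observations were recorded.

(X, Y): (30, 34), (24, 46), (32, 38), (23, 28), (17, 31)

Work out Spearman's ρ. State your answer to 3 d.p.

0.600

Rank X: 4, 3, 5, 2, 1
Rank Y: 3, 5, 4, 1, 2
d = rank(X) − rank(Y): 1, -2, 1, 1, -1; Σd² = 8
ρ = 1 − 6Σd² / [n(n²−1)] = 1 − 6×8 / (5×24) = 1 − 48/120 ≈ 0.600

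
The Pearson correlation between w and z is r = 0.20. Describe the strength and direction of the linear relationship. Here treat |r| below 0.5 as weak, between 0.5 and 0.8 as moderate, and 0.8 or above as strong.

r = 0.20 > 0 so the relationship is positive.
|r| = 0.20, which falls in the weak range.

weak positive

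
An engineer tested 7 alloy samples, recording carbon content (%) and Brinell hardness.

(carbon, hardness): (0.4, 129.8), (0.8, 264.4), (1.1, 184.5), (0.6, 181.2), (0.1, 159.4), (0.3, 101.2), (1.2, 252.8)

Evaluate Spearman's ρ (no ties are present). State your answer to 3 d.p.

Rank carbon: 3, 5, 6, 4, 1, 2, 7
Rank hardness: 2, 7, 5, 4, 3, 1, 6
d = rank(carbon) − rank(hardness): 1, -2, 1, 0, -2, 1, 1; Σd² = 12
ρ = 1 − 6Σd² / [n(n²−1)] = 1 − 6×12 / (7×48) = 1 − 72/336 ≈ 0.786

0.786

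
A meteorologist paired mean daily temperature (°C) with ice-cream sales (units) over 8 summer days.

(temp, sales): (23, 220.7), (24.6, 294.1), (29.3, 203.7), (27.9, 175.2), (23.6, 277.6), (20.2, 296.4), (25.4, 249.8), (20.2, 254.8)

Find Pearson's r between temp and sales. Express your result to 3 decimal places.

-0.678

n = 8, Σx = 194.2, Σy = 1972.3, Σx² = 4789.26, Σy² = 499629.83, Σxy = 47197.97
nΣxy − ΣxΣy = 377583.76 − 383020.66 = -5436.9
nΣx² − (Σx)² = 38314.08 − 37713.64 = 600.44; nΣy² − (Σy)² = 3997038.64 − 3889967.29 = 107071.35
r = -5436.9 / √(600.44 × 107071.35) = -5436.9 / 8018.0996 ≈ -0.678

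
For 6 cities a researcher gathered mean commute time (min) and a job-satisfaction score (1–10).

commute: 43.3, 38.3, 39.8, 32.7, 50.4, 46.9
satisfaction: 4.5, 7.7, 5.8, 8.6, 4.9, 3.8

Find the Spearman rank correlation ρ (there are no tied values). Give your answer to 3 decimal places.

Rank commute: 4, 2, 3, 1, 6, 5
Rank satisfaction: 2, 5, 4, 6, 3, 1
d = rank(commute) − rank(satisfaction): 2, -3, -1, -5, 3, 4; Σd² = 64
ρ = 1 − 6Σd² / [n(n²−1)] = 1 − 6×64 / (6×35) = 1 − 384/210 ≈ -0.829

-0.829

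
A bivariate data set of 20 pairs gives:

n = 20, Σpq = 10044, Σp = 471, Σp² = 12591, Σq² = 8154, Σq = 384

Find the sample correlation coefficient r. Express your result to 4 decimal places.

0.9249

r = (nΣpq − ΣpΣq) / √[(nΣp² − (Σp)²)(nΣq² − (Σq)²)]
Numerator: 20×10044 − 471×384 = 20016
Denominator: √[(251820 − 221841)(163080 − 147456)] = √[29979 × 15624] = 21642.3635
r = 20016 / 21642.3635 ≈ 0.9249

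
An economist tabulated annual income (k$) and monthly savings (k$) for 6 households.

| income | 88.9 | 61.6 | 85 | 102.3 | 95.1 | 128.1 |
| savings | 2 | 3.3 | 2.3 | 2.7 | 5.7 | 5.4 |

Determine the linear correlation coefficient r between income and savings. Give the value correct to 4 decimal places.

n = 6, Σx = 561, Σy = 21.4, Σx² = 54841.68, Σy² = 89.12, Σxy = 2086.6
nΣxy − ΣxΣy = 12519.6 − 12005.4 = 514.2
nΣx² − (Σx)² = 329050.08 − 314721 = 14329.08; nΣy² − (Σy)² = 534.72 − 457.96 = 76.76
r = 514.2 / √(14329.08 × 76.76) = 514.2 / 1048.7613 ≈ 0.4903

0.4903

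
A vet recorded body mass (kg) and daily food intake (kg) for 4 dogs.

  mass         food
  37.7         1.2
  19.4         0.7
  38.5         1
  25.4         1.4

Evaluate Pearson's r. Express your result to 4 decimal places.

n = 4, Σx = 121, Σy = 4.3, Σx² = 3925.06, Σy² = 4.89, Σxy = 132.88
nΣxy − ΣxΣy = 531.52 − 520.3 = 11.22
nΣx² − (Σx)² = 15700.24 − 14641 = 1059.24; nΣy² − (Σy)² = 19.56 − 18.49 = 1.07
r = 11.22 / √(1059.24 × 1.07) = 11.22 / 33.6658 ≈ 0.3333

0.3333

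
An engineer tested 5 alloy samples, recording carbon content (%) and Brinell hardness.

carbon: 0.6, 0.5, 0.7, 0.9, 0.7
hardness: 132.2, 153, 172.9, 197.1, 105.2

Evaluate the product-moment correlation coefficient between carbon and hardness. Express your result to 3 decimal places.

0.512

n = 5, Σx = 3.4, Σy = 760.4, Σx² = 2.4, Σy² = 120695.7, Σxy = 527.88
nΣxy − ΣxΣy = 2639.4 − 2585.36 = 54.04
nΣx² − (Σx)² = 12 − 11.56 = 0.44; nΣy² − (Σy)² = 603478.5 − 578208.16 = 25270.34
r = 54.04 / √(0.44 × 25270.34) = 54.04 / 105.4464 ≈ 0.512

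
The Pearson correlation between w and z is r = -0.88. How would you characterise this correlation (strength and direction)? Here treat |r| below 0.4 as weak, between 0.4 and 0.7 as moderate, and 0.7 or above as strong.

r = -0.88 < 0 so the relationship is negative.
|r| = 0.88, which falls in the strong range.

strong negative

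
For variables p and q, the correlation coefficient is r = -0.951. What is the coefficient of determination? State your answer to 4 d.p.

r² = (-0.951)² = 0.9044

0.9044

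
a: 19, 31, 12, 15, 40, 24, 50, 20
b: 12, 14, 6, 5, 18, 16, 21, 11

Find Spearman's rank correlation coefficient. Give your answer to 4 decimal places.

0.9286

Rank a: 3, 6, 1, 2, 7, 5, 8, 4
Rank b: 4, 5, 2, 1, 7, 6, 8, 3
d = rank(a) − rank(b): -1, 1, -1, 1, 0, -1, 0, 1; Σd² = 6
ρ = 1 − 6Σd² / [n(n²−1)] = 1 − 6×6 / (8×63) = 1 − 36/504 ≈ 0.9286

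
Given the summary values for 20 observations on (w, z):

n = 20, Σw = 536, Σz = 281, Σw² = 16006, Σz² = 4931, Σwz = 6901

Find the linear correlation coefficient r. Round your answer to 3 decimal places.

r = (nΣwz − ΣwΣz) / √[(nΣw² − (Σw)²)(nΣz² − (Σz)²)]
Numerator: 20×6901 − 536×281 = -12596
Denominator: √[(320120 − 287296)(98620 − 78961)] = √[32824 × 19659] = 25402.5002
r = -12596 / 25402.5002 ≈ -0.496

-0.496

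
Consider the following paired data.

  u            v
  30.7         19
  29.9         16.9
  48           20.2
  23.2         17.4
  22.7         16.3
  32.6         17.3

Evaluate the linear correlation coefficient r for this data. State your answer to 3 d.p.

n = 6, Σu = 187.1, Σv = 107.1, Σu² = 6256.79, Σv² = 1922.39, Σuv = 3395.88
nΣuv − ΣuΣv = 20375.28 − 20038.41 = 336.87
nΣu² − (Σu)² = 37540.74 − 35006.41 = 2534.33; nΣv² − (Σv)² = 11534.34 − 11470.41 = 63.93
r = 336.87 / √(2534.33 × 63.93) = 336.87 / 402.5167 ≈ 0.837

0.837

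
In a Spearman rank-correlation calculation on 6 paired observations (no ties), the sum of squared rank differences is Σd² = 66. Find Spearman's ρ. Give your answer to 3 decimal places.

-0.886

ρ = 1 − 6Σd² / [n(n²−1)] = 1 − 6×66 / (6×35)
  = 1 − 396/210 = 1 − 1.8857 ≈ -0.886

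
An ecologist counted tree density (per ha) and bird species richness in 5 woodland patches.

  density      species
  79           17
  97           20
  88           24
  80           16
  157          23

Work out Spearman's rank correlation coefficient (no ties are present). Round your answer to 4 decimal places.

0.6000

Rank density: 1, 4, 3, 2, 5
Rank species: 2, 3, 5, 1, 4
d = rank(density) − rank(species): -1, 1, -2, 1, 1; Σd² = 8
ρ = 1 − 6Σd² / [n(n²−1)] = 1 − 6×8 / (5×24) = 1 − 48/120 ≈ 0.6000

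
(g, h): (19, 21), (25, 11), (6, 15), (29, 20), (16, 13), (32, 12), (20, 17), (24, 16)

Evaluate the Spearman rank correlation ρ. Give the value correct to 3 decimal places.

-0.190

Rank g: 3, 6, 1, 7, 2, 8, 4, 5
Rank h: 8, 1, 4, 7, 3, 2, 6, 5
d = rank(g) − rank(h): -5, 5, -3, 0, -1, 6, -2, 0; Σd² = 100
ρ = 1 − 6Σd² / [n(n²−1)] = 1 − 6×100 / (8×63) = 1 − 600/504 ≈ -0.190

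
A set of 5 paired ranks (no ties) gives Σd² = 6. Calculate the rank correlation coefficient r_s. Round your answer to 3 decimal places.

0.700

ρ = 1 − 6Σd² / [n(n²−1)] = 1 − 6×6 / (5×24)
  = 1 − 36/120 = 1 − 0.3000 ≈ 0.700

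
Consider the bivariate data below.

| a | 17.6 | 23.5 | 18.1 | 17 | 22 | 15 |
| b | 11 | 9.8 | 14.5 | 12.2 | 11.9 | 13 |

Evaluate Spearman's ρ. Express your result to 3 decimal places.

Rank a: 3, 6, 4, 2, 5, 1
Rank b: 2, 1, 6, 4, 3, 5
d = rank(a) − rank(b): 1, 5, -2, -2, 2, -4; Σd² = 54
ρ = 1 − 6Σd² / [n(n²−1)] = 1 − 6×54 / (6×35) = 1 − 324/210 ≈ -0.543

-0.543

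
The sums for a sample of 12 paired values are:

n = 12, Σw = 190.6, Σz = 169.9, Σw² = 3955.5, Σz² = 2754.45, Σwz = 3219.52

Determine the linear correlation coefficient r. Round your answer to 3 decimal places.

0.915

r = (nΣwz − ΣwΣz) / √[(nΣw² − (Σw)²)(nΣz² − (Σz)²)]
Numerator: 12×3219.52 − 190.6×169.9 = 6251.3
Denominator: √[(47466 − 36328.36)(33053.4 − 28866.01)] = √[11137.64 × 4187.39] = 6829.1758
r = 6251.3 / 6829.1758 ≈ 0.915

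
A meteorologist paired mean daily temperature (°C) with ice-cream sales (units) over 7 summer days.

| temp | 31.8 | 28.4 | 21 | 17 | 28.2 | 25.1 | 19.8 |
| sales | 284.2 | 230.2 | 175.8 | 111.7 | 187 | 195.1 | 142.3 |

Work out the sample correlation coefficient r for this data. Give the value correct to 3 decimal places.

0.933

n = 7, Σx = 171.3, Σy = 1326.3, Σx² = 4365.09, Σy² = 270426.51, Σxy = 34153.89
nΣxy − ΣxΣy = 239077.23 − 227195.19 = 11882.04
nΣx² − (Σx)² = 30555.63 − 29343.69 = 1211.94; nΣy² − (Σy)² = 1892985.57 − 1759071.69 = 133913.88
r = 11882.04 / √(1211.94 × 133913.88) = 11882.04 / 12739.5286 ≈ 0.933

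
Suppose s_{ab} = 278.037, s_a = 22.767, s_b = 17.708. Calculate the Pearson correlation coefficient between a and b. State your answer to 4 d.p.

0.6896

r = Cov(a,b) / (s_a · s_b) = 278.037 / (22.767 × 17.708)
  = 278.037 / 403.1580 ≈ 0.6896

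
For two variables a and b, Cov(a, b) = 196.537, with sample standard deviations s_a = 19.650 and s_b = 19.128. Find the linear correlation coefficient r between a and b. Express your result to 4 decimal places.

0.5229

r = Cov(a,b) / (s_a · s_b) = 196.537 / (19.650 × 19.128)
  = 196.537 / 375.8652 ≈ 0.5229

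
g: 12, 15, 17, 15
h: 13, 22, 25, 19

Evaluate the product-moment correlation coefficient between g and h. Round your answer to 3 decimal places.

n = 4, Σg = 59, Σh = 79, Σg² = 883, Σh² = 1639, Σgh = 1196
nΣgh − ΣgΣh = 4784 − 4661 = 123
nΣg² − (Σg)² = 3532 − 3481 = 51; nΣh² − (Σh)² = 6556 − 6241 = 315
r = 123 / √(51 × 315) = 123 / 126.7478 ≈ 0.970

0.970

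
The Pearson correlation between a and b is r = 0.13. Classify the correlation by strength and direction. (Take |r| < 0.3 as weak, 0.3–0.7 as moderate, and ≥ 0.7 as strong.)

r = 0.13 > 0 so the relationship is positive.
|r| = 0.13, which falls in the weak range.

weak positive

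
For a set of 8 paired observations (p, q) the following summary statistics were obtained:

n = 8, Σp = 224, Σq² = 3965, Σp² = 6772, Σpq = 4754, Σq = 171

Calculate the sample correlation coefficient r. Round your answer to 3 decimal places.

-0.086

r = (nΣpq − ΣpΣq) / √[(nΣp² − (Σp)²)(nΣq² − (Σq)²)]
Numerator: 8×4754 − 224×171 = -272
Denominator: √[(54176 − 50176)(31720 − 29241)] = √[4000 × 2479] = 3148.9681
r = -272 / 3148.9681 ≈ -0.086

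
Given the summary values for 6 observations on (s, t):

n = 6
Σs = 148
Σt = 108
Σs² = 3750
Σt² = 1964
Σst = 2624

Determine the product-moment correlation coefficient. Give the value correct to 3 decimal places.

r = (nΣst − ΣsΣt) / √[(nΣs² − (Σs)²)(nΣt² − (Σt)²)]
Numerator: 6×2624 − 148×108 = -240
Denominator: √[(22500 − 21904)(11784 − 11664)] = √[596 × 120] = 267.4322
r = -240 / 267.4322 ≈ -0.897

-0.897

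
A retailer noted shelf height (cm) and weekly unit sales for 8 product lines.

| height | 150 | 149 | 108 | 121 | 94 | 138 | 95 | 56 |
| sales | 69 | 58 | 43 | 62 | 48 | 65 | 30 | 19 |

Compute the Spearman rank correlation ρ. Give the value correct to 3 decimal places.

Rank height: 8, 7, 4, 5, 2, 6, 3, 1
Rank sales: 8, 5, 3, 6, 4, 7, 2, 1
d = rank(height) − rank(sales): 0, 2, 1, -1, -2, -1, 1, 0; Σd² = 12
ρ = 1 − 6Σd² / [n(n²−1)] = 1 − 6×12 / (8×63) = 1 − 72/504 ≈ 0.857

0.857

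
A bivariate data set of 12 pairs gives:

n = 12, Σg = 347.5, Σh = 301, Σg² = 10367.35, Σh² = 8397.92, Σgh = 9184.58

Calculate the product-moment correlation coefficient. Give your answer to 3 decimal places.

0.922

r = (nΣgh − ΣgΣh) / √[(nΣg² − (Σg)²)(nΣh² − (Σh)²)]
Numerator: 12×9184.58 − 347.5×301 = 5617.46
Denominator: √[(124408.2 − 120756.25)(100775.04 − 90601)] = √[3651.95 × 10174.04] = 6095.4971
r = 5617.46 / 6095.4971 ≈ 0.922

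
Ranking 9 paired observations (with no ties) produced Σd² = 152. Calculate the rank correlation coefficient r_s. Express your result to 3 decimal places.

-0.267

ρ = 1 − 6Σd² / [n(n²−1)] = 1 − 6×152 / (9×80)
  = 1 − 912/720 = 1 − 1.2667 ≈ -0.267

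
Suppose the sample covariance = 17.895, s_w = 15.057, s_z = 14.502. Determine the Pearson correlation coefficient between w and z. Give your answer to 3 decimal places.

0.082

r = Cov(w,z) / (s_w · s_z) = 17.895 / (15.057 × 14.502)
  = 17.895 / 218.3566 ≈ 0.082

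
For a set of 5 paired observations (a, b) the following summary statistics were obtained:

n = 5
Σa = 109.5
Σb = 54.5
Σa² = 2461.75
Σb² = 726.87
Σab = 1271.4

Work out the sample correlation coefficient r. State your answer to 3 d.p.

0.846

r = (nΣab − ΣaΣb) / √[(nΣa² − (Σa)²)(nΣb² − (Σb)²)]
Numerator: 5×1271.4 − 109.5×54.5 = 389.25
Denominator: √[(12308.75 − 11990.25)(3634.35 − 2970.25)] = √[318.5 × 664.1] = 459.9085
r = 389.25 / 459.9085 ≈ 0.846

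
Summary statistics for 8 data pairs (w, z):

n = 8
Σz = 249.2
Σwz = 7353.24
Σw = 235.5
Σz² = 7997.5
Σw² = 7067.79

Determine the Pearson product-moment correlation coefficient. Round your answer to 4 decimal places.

r = (nΣwz − ΣwΣz) / √[(nΣw² − (Σw)²)(nΣz² − (Σz)²)]
Numerator: 8×7353.24 − 235.5×249.2 = 139.32
Denominator: √[(56542.32 − 55460.25)(63980 − 62100.64)] = √[1082.07 × 1879.36] = 1426.0432
r = 139.32 / 1426.0432 ≈ 0.0977

0.0977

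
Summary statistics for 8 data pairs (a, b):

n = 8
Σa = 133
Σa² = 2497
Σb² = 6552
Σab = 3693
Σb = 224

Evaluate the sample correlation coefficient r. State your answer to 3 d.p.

r = (nΣab − ΣaΣb) / √[(nΣa² − (Σa)²)(nΣb² − (Σb)²)]
Numerator: 8×3693 − 133×224 = -248
Denominator: √[(19976 − 17689)(52416 − 50176)] = √[2287 × 2240] = 2263.3780
r = -248 / 2263.3780 ≈ -0.110

-0.110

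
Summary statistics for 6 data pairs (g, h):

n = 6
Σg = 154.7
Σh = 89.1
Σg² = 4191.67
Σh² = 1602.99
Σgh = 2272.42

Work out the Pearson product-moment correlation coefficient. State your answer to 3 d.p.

-0.104

r = (nΣgh − ΣgΣh) / √[(nΣg² − (Σg)²)(nΣh² − (Σh)²)]
Numerator: 6×2272.42 − 154.7×89.1 = -149.25
Denominator: √[(25150.02 − 23932.09)(9617.94 − 7938.81)] = √[1217.93 × 1679.13] = 1430.0569
r = -149.25 / 1430.0569 ≈ -0.104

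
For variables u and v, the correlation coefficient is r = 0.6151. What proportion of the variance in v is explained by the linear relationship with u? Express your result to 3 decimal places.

0.378

r² = (0.6151)² = 0.378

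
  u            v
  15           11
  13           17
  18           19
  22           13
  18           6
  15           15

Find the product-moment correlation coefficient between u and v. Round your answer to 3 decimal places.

n = 6, Σu = 101, Σv = 81, Σu² = 1751, Σv² = 1201, Σuv = 1347
nΣuv − ΣuΣv = 8082 − 8181 = -99
nΣu² − (Σu)² = 10506 − 10201 = 305; nΣv² − (Σv)² = 7206 − 6561 = 645
r = -99 / √(305 × 645) = -99 / 443.5369 ≈ -0.223

-0.223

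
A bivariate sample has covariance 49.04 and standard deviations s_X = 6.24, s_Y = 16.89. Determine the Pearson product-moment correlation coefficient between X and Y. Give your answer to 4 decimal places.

r = Cov(X,Y) / (s_X · s_Y) = 49.04 / (6.24 × 16.89)
  = 49.04 / 105.3936 ≈ 0.4653

0.4653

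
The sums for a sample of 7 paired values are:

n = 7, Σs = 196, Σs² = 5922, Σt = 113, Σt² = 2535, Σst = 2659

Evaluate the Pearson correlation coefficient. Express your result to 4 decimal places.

r = (nΣst − ΣsΣt) / √[(nΣs² − (Σs)²)(nΣt² − (Σt)²)]
Numerator: 7×2659 − 196×113 = -3535
Denominator: √[(41454 − 38416)(17745 − 12769)] = √[3038 × 4976] = 3888.0700
r = -3535 / 3888.0700 ≈ -0.9092

-0.9092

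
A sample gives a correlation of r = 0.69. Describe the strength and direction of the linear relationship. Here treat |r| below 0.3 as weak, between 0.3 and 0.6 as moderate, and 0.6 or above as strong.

r = 0.69 > 0 so the relationship is positive.
|r| = 0.69, which falls in the strong range.

strong positive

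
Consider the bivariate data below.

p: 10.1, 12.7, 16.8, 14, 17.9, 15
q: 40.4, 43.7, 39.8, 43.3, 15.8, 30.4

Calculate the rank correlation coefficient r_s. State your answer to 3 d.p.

-0.771

Rank p: 1, 2, 5, 3, 6, 4
Rank q: 4, 6, 3, 5, 1, 2
d = rank(p) − rank(q): -3, -4, 2, -2, 5, 2; Σd² = 62
ρ = 1 − 6Σd² / [n(n²−1)] = 1 − 6×62 / (6×35) = 1 − 372/210 ≈ -0.771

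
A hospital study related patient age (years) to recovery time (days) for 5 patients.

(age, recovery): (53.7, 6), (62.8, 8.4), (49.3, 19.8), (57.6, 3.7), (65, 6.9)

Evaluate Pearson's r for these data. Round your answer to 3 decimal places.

-0.596

n = 5, Σx = 288.4, Σy = 44.8, Σx² = 16800.78, Σy² = 559.9, Σxy = 2487.48
nΣxy − ΣxΣy = 12437.4 − 12920.32 = -482.92
nΣx² − (Σx)² = 84003.9 − 83174.56 = 829.34; nΣy² − (Σy)² = 2799.5 − 2007.04 = 792.46
r = -482.92 / √(829.34 × 792.46) = -482.92 / 810.6903 ≈ -0.596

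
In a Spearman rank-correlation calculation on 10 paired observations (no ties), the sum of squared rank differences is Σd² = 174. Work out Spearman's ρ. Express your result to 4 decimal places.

ρ = 1 − 6Σd² / [n(n²−1)] = 1 − 6×174 / (10×99)
  = 1 − 1044/990 = 1 − 1.05455 ≈ -0.0545

-0.0545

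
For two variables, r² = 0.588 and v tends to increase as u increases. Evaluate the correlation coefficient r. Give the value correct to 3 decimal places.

0.767

|r| = √0.588 = 0.767
The association is positive, so r = 0.767.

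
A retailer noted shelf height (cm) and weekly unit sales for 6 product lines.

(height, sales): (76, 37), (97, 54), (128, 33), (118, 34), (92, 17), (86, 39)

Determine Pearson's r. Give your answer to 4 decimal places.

-0.0758

n = 6, Σx = 597, Σy = 214, Σx² = 61353, Σy² = 8340, Σxy = 21204
nΣxy − ΣxΣy = 127224 − 127758 = -534
nΣx² − (Σx)² = 368118 − 356409 = 11709; nΣy² − (Σy)² = 50040 − 45796 = 4244
r = -534 / √(11709 × 4244) = -534 / 7049.3259 ≈ -0.0758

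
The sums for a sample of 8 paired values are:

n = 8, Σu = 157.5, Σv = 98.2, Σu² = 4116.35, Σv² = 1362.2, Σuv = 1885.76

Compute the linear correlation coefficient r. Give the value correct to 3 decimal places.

-0.119

r = (nΣuv − ΣuΣv) / √[(nΣu² − (Σu)²)(nΣv² − (Σv)²)]
Numerator: 8×1885.76 − 157.5×98.2 = -380.42
Denominator: √[(32930.8 − 24806.25)(10897.6 − 9643.24)] = √[8124.55 × 1254.36] = 3192.3519
r = -380.42 / 3192.3519 ≈ -0.119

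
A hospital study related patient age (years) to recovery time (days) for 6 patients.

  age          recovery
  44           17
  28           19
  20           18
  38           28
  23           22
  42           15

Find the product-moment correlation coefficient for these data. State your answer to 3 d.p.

n = 6, Σx = 195, Σy = 119, Σx² = 6857, Σy² = 2467, Σxy = 3840
nΣxy − ΣxΣy = 23040 − 23205 = -165
nΣx² − (Σx)² = 41142 − 38025 = 3117; nΣy² − (Σy)² = 14802 − 14161 = 641
r = -165 / √(3117 × 641) = -165 / 1413.5052 ≈ -0.117

-0.117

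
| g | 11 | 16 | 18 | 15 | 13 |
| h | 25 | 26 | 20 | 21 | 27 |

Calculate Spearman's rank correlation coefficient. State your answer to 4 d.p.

-0.5000

Rank g: 1, 4, 5, 3, 2
Rank h: 3, 4, 1, 2, 5
d = rank(g) − rank(h): -2, 0, 4, 1, -3; Σd² = 30
ρ = 1 − 6Σd² / [n(n²−1)] = 1 − 6×30 / (5×24) = 1 − 180/120 ≈ -0.5000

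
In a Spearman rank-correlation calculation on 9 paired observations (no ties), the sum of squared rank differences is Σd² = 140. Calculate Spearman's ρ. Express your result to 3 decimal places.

-0.167

ρ = 1 − 6Σd² / [n(n²−1)] = 1 − 6×140 / (9×80)
  = 1 − 840/720 = 1 − 1.1667 ≈ -0.167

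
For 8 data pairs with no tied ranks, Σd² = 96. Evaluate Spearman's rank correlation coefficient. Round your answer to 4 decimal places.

-0.1429

ρ = 1 − 6Σd² / [n(n²−1)] = 1 − 6×96 / (8×63)
  = 1 − 576/504 = 1 − 1.14286 ≈ -0.1429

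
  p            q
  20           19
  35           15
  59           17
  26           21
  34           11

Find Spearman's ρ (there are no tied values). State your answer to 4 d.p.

-0.5000

Rank p: 1, 4, 5, 2, 3
Rank q: 4, 2, 3, 5, 1
d = rank(p) − rank(q): -3, 2, 2, -3, 2; Σd² = 30
ρ = 1 − 6Σd² / [n(n²−1)] = 1 − 6×30 / (5×24) = 1 − 180/120 ≈ -0.5000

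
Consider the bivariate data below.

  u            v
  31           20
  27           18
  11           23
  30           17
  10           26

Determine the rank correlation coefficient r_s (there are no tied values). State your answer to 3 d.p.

-0.700

Rank u: 5, 3, 2, 4, 1
Rank v: 3, 2, 4, 1, 5
d = rank(u) − rank(v): 2, 1, -2, 3, -4; Σd² = 34
ρ = 1 − 6Σd² / [n(n²−1)] = 1 − 6×34 / (5×24) = 1 − 204/120 ≈ -0.700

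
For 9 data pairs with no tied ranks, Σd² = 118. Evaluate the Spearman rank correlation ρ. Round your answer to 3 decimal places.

0.017

ρ = 1 − 6Σd² / [n(n²−1)] = 1 − 6×118 / (9×80)
  = 1 − 708/720 = 1 − 0.9833 ≈ 0.017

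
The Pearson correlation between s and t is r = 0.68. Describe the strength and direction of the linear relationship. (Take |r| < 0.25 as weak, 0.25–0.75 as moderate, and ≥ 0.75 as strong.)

moderate positive

r = 0.68 > 0 so the relationship is positive.
|r| = 0.68, which falls in the moderate range.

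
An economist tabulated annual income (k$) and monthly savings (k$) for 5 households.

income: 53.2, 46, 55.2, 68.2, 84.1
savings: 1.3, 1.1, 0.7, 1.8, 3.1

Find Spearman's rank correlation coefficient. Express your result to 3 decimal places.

Rank income: 2, 1, 3, 4, 5
Rank savings: 3, 2, 1, 4, 5
d = rank(income) − rank(savings): -1, -1, 2, 0, 0; Σd² = 6
ρ = 1 − 6Σd² / [n(n²−1)] = 1 − 6×6 / (5×24) = 1 − 36/120 ≈ 0.700

0.700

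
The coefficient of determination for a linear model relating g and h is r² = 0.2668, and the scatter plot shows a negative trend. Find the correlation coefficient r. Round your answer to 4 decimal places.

-0.5165

|r| = √0.2668 = 0.5165
The association is negative, so r = −0.5165.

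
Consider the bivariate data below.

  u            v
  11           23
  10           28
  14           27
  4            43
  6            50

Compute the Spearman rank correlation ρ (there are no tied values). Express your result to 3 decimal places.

-0.800

Rank u: 4, 3, 5, 1, 2
Rank v: 1, 3, 2, 4, 5
d = rank(u) − rank(v): 3, 0, 3, -3, -3; Σd² = 36
ρ = 1 − 6Σd² / [n(n²−1)] = 1 − 6×36 / (5×24) = 1 − 216/120 ≈ -0.800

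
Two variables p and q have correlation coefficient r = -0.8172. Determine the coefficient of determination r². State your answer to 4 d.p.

0.6678

r² = (-0.8172)² = 0.6678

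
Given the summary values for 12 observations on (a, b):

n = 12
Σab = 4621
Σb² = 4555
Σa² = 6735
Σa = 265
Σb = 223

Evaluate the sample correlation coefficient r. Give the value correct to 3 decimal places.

-0.504

r = (nΣab − ΣaΣb) / √[(nΣa² − (Σa)²)(nΣb² − (Σb)²)]
Numerator: 12×4621 − 265×223 = -3643
Denominator: √[(80820 − 70225)(54660 − 49729)] = √[10595 × 4931] = 7227.9973
r = -3643 / 7227.9973 ≈ -0.504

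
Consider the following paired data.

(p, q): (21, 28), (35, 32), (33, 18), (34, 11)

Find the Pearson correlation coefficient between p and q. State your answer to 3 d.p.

-0.324

n = 4, Σp = 123, Σq = 89, Σp² = 3911, Σq² = 2253, Σpq = 2676
nΣpq − ΣpΣq = 10704 − 10947 = -243
nΣp² − (Σp)² = 15644 − 15129 = 515; nΣq² − (Σq)² = 9012 − 7921 = 1091
r = -243 / √(515 × 1091) = -243 / 749.5765 ≈ -0.324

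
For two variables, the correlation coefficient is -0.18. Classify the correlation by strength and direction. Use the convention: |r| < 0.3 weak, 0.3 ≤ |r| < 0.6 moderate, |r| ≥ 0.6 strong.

r = -0.18 < 0 so the relationship is negative.
|r| = 0.18, which falls in the weak range.

weak negative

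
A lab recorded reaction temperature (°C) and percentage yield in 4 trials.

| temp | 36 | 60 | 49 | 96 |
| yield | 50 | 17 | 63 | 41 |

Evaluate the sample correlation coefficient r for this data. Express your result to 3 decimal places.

-0.307

n = 4, Σx = 241, Σy = 171, Σx² = 16513, Σy² = 8439, Σxy = 9843
nΣxy − ΣxΣy = 39372 − 41211 = -1839
nΣx² − (Σx)² = 66052 − 58081 = 7971; nΣy² − (Σy)² = 33756 − 29241 = 4515
r = -1839 / √(7971 × 4515) = -1839 / 5999.0887 ≈ -0.307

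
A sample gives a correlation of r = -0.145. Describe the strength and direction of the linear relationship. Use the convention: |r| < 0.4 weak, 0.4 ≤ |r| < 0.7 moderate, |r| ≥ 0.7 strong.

weak negative

r = -0.145 < 0 so the relationship is negative.
|r| = 0.145, which falls in the weak range.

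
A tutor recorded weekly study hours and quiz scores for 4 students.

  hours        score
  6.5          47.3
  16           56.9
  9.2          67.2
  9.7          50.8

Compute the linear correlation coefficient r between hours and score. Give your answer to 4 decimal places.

n = 4, Σx = 41.4, Σy = 222.2, Σx² = 476.98, Σy² = 12571.38, Σxy = 2328.85
nΣxy − ΣxΣy = 9315.4 − 9199.08 = 116.32
nΣx² − (Σx)² = 1907.92 − 1713.96 = 193.96; nΣy² − (Σy)² = 50285.52 − 49372.84 = 912.68
r = 116.32 / √(193.96 × 912.68) = 116.32 / 420.7415 ≈ 0.2765

0.2765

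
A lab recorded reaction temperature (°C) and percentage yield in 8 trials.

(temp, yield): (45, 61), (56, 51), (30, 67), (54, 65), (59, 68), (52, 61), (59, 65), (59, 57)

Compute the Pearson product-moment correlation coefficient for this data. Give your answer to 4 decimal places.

-0.2843

n = 8, Σx = 414, Σy = 495, Σx² = 22124, Σy² = 30855, Σxy = 25503
nΣxy − ΣxΣy = 204024 − 204930 = -906
nΣx² − (Σx)² = 176992 − 171396 = 5596; nΣy² − (Σy)² = 246840 − 245025 = 1815
r = -906 / √(5596 × 1815) = -906 / 3186.9641 ≈ -0.2843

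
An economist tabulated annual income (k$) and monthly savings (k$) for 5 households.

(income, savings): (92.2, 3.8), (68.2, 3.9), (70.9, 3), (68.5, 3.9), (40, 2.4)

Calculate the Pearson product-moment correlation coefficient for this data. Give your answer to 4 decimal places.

0.7361

n = 5, Σx = 339.8, Σy = 17, Σx² = 24471.14, Σy² = 59.62, Σxy = 1192.19
nΣxy − ΣxΣy = 5960.95 − 5776.6 = 184.35
nΣx² − (Σx)² = 122355.7 − 115464.04 = 6891.66; nΣy² − (Σy)² = 298.1 − 289 = 9.1
r = 184.35 / √(6891.66 × 9.1) = 184.35 / 250.4278 ≈ 0.7361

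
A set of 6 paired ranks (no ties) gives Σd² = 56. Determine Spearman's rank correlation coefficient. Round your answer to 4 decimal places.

-0.6000

ρ = 1 − 6Σd² / [n(n²−1)] = 1 − 6×56 / (6×35)
  = 1 − 336/210 = 1 − 1.60000 ≈ -0.6000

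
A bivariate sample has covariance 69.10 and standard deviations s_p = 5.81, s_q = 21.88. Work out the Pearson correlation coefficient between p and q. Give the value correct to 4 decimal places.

0.5436

r = Cov(p,q) / (s_p · s_q) = 69.10 / (5.81 × 21.88)
  = 69.10 / 127.1228 ≈ 0.5436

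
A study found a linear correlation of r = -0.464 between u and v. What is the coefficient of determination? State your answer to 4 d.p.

0.2153

r² = (-0.464)² = 0.2153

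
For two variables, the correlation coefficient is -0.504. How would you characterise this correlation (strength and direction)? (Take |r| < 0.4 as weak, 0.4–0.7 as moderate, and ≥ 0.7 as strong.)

moderate negative

r = -0.504 < 0 so the relationship is negative.
|r| = 0.504, which falls in the moderate range.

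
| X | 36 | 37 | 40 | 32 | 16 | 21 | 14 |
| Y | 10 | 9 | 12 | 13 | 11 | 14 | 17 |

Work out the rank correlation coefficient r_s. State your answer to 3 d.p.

Rank X: 5, 6, 7, 4, 2, 3, 1
Rank Y: 2, 1, 4, 5, 3, 6, 7
d = rank(X) − rank(Y): 3, 5, 3, -1, -1, -3, -6; Σd² = 90
ρ = 1 − 6Σd² / [n(n²−1)] = 1 − 6×90 / (7×48) = 1 − 540/336 ≈ -0.607

-0.607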